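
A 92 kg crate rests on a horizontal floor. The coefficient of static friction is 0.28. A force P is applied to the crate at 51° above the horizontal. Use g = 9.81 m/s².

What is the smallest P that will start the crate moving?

P ≈ 298 N

N = m g − P sin α (the pull lifts the crate).
At impending slip, P cos α = μ_s N = μ_s (m g − P sin α).
Solving: P (cos α + μ_s sin α) = μ_s m g → P = 0.28×903/(cos 51° + 0.28 sin 51°) = 253/0.8469 = 298 N.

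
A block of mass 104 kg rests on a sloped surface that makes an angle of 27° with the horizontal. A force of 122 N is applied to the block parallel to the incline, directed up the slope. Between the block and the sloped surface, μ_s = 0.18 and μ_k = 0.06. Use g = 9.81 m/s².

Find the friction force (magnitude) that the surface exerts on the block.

f ≈ 54.5 N (up the incline)

Perpendicular to the surface, N = m g cos θ = 104·9.81·cos 27° = 909 N.
For equilibrium along the incline the friction force must supply f = m g sin θ − P = 463.2 − 122 = 341.2 N (positive meaning up-slope).
Static friction can supply at most μ_s N = 163.6 N.
|341.2| exceeds 163.6 N, so the block slips down-slope; friction is kinetic, f = μ_k N = 0.06×909 = 54.5 N.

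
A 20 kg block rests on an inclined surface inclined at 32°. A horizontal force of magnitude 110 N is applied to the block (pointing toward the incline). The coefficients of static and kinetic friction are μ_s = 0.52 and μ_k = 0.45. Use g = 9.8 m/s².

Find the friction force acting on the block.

The horizontal push has a component P sin θ into the surface, so N = m g cos θ + P sin θ = 166.2 + 58.29 = 224.5 N.
Parallel to the incline: P cos θ − m g sin θ = 93.29 − 103.9 = -10.58 N; the friction needed to balance this is 10.58 N acting up the slope.
The limit of static friction is μ_s N = 116.7 N.
Since 10.58 N is within the 116.7 N limit, the block stays put and friction is exactly 10.6 N.

f ≈ 10.6 N (up the incline)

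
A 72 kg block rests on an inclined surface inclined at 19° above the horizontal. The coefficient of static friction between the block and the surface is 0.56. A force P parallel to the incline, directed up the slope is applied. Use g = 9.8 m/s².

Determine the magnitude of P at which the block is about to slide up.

At impending motion up the slope, friction acts down-slope at its limit: f = μ_s N.
P is parallel to the surface, so N = m g cos θ = 667 N.
Along the incline: P = m g sin θ + μ_s N = 230 + 0.56×667 = 603 N.

P ≈ 603 N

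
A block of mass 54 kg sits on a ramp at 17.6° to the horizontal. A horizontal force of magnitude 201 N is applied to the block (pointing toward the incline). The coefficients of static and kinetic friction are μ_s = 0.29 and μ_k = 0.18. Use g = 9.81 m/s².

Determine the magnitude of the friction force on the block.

f ≈ 31.4 N (down the incline)

Resolve perpendicular to the incline: N = m g cos θ + P sin θ = 54×9.81×cos 17.6° + 201×sin 17.6° = 565.7 N.
Parallel to the incline: P cos θ − m g sin θ = 191.6 − 160.2 = 31.41 N; the friction needed to balance this is 31.41 N acting down the slope.
Maximum static friction: μ_s N = 0.29 × 565.7 = 164.1 N.
Since 31.41 N is within the 164.1 N limit, the block stays put and friction is exactly 31.4 N.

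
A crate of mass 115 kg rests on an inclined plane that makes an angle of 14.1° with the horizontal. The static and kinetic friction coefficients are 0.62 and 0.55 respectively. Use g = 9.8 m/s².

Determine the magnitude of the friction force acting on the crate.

f ≈ 275 N (up the incline)

Perpendicular to the surface, N = m g cos θ = 115·9.8·cos 14.1° = 1093 N.
Along the slope the weight component is m g sin θ = 274.6 N; friction must supply exactly this, acting up-slope.
The static-friction ceiling is μ_s N = 0.62 × 1093 = 677.7 N.
Since |274.6| ≤ 677.7 N, static friction is sufficient; f equals the required value, not μ_s N.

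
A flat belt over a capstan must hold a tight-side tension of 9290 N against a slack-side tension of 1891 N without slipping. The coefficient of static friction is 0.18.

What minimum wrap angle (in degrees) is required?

T₂/T₁ = e^{μβ} → β = ln(T₂/T₁)/μ.
β = ln(9290/1891)/0.18 = 1.592/0.18 = 8.844 rad.
In degrees: β = 8.844 × 180/π = 507°.

β_min ≈ 507°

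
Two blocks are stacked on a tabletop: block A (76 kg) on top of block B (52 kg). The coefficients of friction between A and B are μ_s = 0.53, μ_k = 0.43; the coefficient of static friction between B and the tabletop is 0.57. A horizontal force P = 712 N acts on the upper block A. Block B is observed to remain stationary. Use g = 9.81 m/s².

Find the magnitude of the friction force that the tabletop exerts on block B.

f ≈ 321 N

The normal force B exerts on A is simply A's weight, N₁ = 745.6 N.
Maximum static friction on A from B: μ_s N₁ = 0.53×745.6 = 395.1 N.
P = 712 N exceeds that limit, so A slips over B and the interface friction becomes kinetic: f₁ = μ_k N₁ = 0.43×745.6 = 321 N.
B experiences an equal 321 N forward from A (third law). B is in equilibrium, so the floor supplies f₂ = 321 N of static friction (limit μ_s(m_A+m_B)g = 715.7 N, not exceeded).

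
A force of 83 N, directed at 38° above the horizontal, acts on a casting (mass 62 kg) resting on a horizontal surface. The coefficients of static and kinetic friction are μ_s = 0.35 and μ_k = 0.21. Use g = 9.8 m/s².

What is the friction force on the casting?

f ≈ 65.4 N

The vertical component of P reduces the normal force: N = m g − P sin α = 607.6 − 51.1 = 556.5 N.
Horizontally, friction must balance P cos α = 65.4 N.
μ_s N = 0.35 × 556.5 = 194.8 N.
65.4 ≤ 194.8 N → static; friction equals the required 65.4 N.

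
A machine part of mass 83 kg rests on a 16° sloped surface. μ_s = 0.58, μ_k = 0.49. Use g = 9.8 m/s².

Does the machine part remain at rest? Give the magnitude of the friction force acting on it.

f ≈ 224 N

N = m g cos θ = 782 N.
Down-slope weight component: m g sin θ = 224 N.
μ_s N = 453 N.
224 ≤ 453 N, so it stays put; friction = 224 N.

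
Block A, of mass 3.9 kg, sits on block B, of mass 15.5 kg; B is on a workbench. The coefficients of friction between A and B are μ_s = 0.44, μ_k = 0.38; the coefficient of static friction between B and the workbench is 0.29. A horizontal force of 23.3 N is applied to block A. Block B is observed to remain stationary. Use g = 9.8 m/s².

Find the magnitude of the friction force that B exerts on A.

Normal force at the A–B interface: N₁ = m_A g = 38.22 N.
Maximum static friction on A from B: μ_s N₁ = 0.44×38.22 = 16.82 N.
P = 23.3 N exceeds that limit, so A slips over B and the interface friction becomes kinetic: f₁ = μ_k N₁ = 0.38×38.22 = 14.5 N.
B experiences an equal 14.5 N forward from A (third law). B is in equilibrium, so the floor supplies f₂ = 14.5 N of static friction (limit μ_s(m_A+m_B)g = 55.13 N, not exceeded).

f ≈ 14.5 N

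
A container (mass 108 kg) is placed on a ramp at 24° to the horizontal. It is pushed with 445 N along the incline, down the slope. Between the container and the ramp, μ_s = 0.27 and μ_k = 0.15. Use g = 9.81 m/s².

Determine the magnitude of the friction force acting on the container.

f ≈ 145 N (up the incline)

The normal reaction is N = m g cos θ = 967.9 N.
The friction needed for equilibrium is m g sin θ + P = 430.9 + 445 = 875.9 N, measured positive up-slope.
The static-friction ceiling is μ_s N = 0.27 × 967.9 = 261.3 N.
Since |875.9| > 261.3 N, static friction cannot hold it; the container slides down the incline and kinetic friction applies: f = μ_k N = 0.15 × 967.9 = 145 N.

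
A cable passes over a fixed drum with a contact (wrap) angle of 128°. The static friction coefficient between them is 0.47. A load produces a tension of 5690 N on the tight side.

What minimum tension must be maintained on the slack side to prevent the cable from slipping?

T_min ≈ 1990 N

Capstan equation at impending slip: T_tight/T_slack = e^{μβ}.
β = 128° = 2.234 rad; e^{μβ} = e^{0.47×2.234} = 2.858.
T_slack = T_tight / e^{μβ} = 5690 / 2.858 = 1990 N.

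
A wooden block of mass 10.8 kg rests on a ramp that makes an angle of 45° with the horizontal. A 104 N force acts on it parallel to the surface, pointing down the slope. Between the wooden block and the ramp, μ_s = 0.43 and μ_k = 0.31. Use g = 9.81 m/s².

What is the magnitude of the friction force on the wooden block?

Perpendicular to the surface, N = m g cos θ = 10.8·9.81·cos 45° = 74.92 N.
Parallel to the incline, ΣF = 0 gives f = m g sin θ + P = 74.92 + 104 = 178.9 N (up-slope positive).
The static-friction ceiling is μ_s N = 0.43 × 74.92 = 32.21 N.
Since |178.9| > 32.21 N, static friction cannot hold it; the wooden block slides down the incline and kinetic friction applies: f = μ_k N = 0.31 × 74.92 = 23.2 N.

f ≈ 23.2 N (up the incline)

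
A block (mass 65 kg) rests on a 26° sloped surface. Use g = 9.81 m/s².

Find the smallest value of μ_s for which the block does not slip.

At the slip threshold m g sin θ = μ_s m g cos θ, so μ_s,min = tan θ.
μ_s,min = tan 26° = 0.488.

μ_s,min ≈ 0.488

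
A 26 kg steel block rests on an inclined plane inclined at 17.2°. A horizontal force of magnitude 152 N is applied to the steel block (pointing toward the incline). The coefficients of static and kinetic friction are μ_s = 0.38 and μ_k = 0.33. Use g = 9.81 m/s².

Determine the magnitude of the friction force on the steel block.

Resolve perpendicular to the incline: N = m g cos θ + P sin θ = 26×9.81×cos 17.2° + 152×sin 17.2° = 288.6 N.
Parallel to the incline: P cos θ − m g sin θ = 145.2 − 75.42 = 69.78 N; the friction needed to balance this is 69.78 N acting down the slope.
Maximum static friction: μ_s N = 0.38 × 288.6 = 109.7 N.
|f_req| = 69.78 ≤ 109.7 N → the steel block is in equilibrium; friction equals the required value.

f ≈ 69.8 N (down the incline)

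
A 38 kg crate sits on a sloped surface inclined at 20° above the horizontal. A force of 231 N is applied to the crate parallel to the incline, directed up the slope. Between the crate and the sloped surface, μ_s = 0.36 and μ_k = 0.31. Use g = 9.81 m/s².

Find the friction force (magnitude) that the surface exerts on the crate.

Perpendicular to the surface, N = m g cos θ = 38·9.81·cos 20° = 350.3 N.
The friction needed for equilibrium is m g sin θ − P = 127.5 − 231 = -103.5 N, measured positive up-slope.
The static-friction ceiling is μ_s N = 0.36 × 350.3 = 126.1 N.
Since |-103.5| ≤ 126.1 N, no slip — friction simply equals what equilibrium demands.

f ≈ 104 N (down the incline)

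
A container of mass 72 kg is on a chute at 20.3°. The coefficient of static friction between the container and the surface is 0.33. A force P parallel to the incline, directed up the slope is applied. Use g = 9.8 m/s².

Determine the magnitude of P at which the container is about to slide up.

At impending motion up the slope, friction acts down-slope at its limit: f = μ_s N.
P is parallel to the surface, so N = m g cos θ = 662 N.
Along the incline: P = m g sin θ + μ_s N = 245 + 0.33×662 = 463 N.

P ≈ 463 N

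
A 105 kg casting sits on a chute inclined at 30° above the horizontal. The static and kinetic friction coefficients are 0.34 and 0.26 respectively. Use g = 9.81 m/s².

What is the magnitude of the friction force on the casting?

The normal reaction is N = m g cos θ = 892 N.
For equilibrium along the incline, friction must balance the weight component: f = m g sin θ = 515 N up the slope.
The static-friction ceiling is μ_s N = 0.34 × 892 = 303.3 N.
Since |515| > 303.3 N, static friction cannot hold it; the casting slides down the incline and kinetic friction applies: f = μ_k N = 0.26 × 892 = 232 N.

f ≈ 232 N (up the incline)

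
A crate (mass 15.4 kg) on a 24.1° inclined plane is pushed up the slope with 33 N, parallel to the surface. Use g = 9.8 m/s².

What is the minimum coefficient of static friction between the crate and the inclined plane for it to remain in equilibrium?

N = m g cos θ = 137.8 N.
Friction must make up the shortfall along the incline: f = m g sin θ − P = 61.63 − 33 = 28.63 N.
At the threshold f = μ_s N, so μ_s,min = 28.63/137.8 = 0.208.

μ_s,min ≈ 0.208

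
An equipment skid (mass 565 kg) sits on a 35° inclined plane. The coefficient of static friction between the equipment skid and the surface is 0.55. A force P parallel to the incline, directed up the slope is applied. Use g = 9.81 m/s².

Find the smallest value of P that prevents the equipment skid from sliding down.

P_min ≈ 682 N

The equipment skid tends to slide down (tan θ > μ_s), so at the point of impending slip friction acts up-slope at its limit: f = μ_s N.
P is parallel to the surface, so N = m g cos θ = 4540 N.
Along the incline: P + μ_s N = m g sin θ, so P = 3180 − 0.55×4540 = 682 N.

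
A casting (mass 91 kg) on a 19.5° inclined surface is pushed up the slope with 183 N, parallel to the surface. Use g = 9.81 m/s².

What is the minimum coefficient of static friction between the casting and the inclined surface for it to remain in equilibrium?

N = m g cos θ = 841.5 N.
Friction must make up the shortfall along the incline: f = m g sin θ − P = 298 − 183 = 115 N.
At the threshold f = μ_s N, so μ_s,min = 115/841.5 = 0.137.

μ_s,min ≈ 0.137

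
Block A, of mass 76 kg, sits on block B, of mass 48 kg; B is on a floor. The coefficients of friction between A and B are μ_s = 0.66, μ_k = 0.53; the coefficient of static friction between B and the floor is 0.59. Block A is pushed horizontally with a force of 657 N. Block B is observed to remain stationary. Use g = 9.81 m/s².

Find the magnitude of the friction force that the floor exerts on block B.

f ≈ 395 N

The normal force B exerts on A is simply A's weight, N₁ = 745.6 N.
So the A–B interface can sustain at most μ_s N₁ = 492.1 N of static friction.
P = 657 N exceeds that limit, so A slips over B and the interface friction becomes kinetic: f₁ = μ_k N₁ = 0.53×745.6 = 395 N.
B experiences an equal 395 N forward from A (third law). B is in equilibrium, so the floor supplies f₂ = 395 N of static friction (limit μ_s(m_A+m_B)g = 717.7 N, not exceeded).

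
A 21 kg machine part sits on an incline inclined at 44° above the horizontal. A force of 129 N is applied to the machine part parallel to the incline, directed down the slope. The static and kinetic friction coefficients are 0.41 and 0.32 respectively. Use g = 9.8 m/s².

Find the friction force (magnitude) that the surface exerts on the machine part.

f ≈ 47.4 N (up the incline)

Perpendicular to the surface, N = m g cos θ = 21·9.8·cos 44° = 148 N.
The friction needed for equilibrium is m g sin θ + P = 143 + 129 = 272 N, measured positive up-slope.
The static-friction ceiling is μ_s N = 0.41 × 148 = 60.7 N.
|272| exceeds 60.7 N, so the machine part slips down-slope; friction is kinetic, f = μ_k N = 0.32×148 = 47.4 N.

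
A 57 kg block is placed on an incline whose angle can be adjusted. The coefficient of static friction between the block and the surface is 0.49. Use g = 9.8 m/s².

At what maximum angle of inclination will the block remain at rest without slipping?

θ_max ≈ 26.1°

At the slip threshold, m g sin θ = μ_s · m g cos θ, so tan θ = μ_s.
θ_max = arctan(0.49) = 26.1°.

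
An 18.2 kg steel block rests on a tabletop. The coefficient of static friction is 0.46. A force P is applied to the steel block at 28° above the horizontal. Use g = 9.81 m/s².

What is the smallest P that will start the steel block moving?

N = m g − P sin α (the pull lifts the steel block).
At impending slip, P cos α = μ_s N = μ_s (m g − P sin α).
Solving: P (cos α + μ_s sin α) = μ_s m g → P = 0.46×179/(cos 28° + 0.46 sin 28°) = 82.1/1.099 = 74.7 N.

P ≈ 74.7 N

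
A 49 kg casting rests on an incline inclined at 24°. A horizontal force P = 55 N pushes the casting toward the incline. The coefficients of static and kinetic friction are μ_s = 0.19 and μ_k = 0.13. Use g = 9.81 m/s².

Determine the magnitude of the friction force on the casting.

f ≈ 60 N (up the incline)

The horizontal push has a component P sin θ into the surface, so N = m g cos θ + P sin θ = 439.1 + 22.37 = 461.5 N.
Along the incline, the net driving force (taking up-slope positive) is P cos θ − m g sin θ = 50.25 − 195.5 = -145.3 N, so equilibrium requires friction f = 145.3 N (up-slope).
Maximum static friction: μ_s N = 0.19 × 461.5 = 87.69 N.
|f_req| = 145.3 > 87.69 N → the casting slides down the incline; f = μ_k N = 0.13 × 461.5 = 60 N.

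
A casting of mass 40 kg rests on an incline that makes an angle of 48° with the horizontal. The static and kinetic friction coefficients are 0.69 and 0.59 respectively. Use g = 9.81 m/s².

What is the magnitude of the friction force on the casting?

Perpendicular to the surface, N = m g cos θ = 40·9.81·cos 48° = 262.6 N.
For equilibrium along the incline, friction must balance the weight component: f = m g sin θ = 291.6 N up the slope.
Static friction can supply at most μ_s N = 181.2 N.
|291.6| exceeds 181.2 N, so the casting slips down-slope; friction is kinetic, f = μ_k N = 0.59×262.6 = 155 N.

f ≈ 155 N (up the incline)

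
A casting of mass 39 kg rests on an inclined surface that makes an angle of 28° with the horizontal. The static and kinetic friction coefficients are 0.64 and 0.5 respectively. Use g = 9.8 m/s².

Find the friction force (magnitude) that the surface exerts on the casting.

f ≈ 179 N (up the incline)

Perpendicular to the surface, N = m g cos θ = 39·9.8·cos 28° = 337.5 N.
Along the slope the weight component is m g sin θ = 179.4 N; friction must supply exactly this, acting up-slope.
The static-friction ceiling is μ_s N = 0.64 × 337.5 = 216 N.
Since |179.4| ≤ 216 N, no slip — friction simply equals what equilibrium demands.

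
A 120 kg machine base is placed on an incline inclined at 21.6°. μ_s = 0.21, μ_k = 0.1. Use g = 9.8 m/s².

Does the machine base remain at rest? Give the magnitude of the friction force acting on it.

N = m g cos θ = 1090 N.
Down-slope weight component: m g sin θ = 433 N.
μ_s N = 230 N.
433 > 230 N, so it slides; kinetic friction f = μ_k N = 0.1×1090 = 109 N.

f ≈ 109 N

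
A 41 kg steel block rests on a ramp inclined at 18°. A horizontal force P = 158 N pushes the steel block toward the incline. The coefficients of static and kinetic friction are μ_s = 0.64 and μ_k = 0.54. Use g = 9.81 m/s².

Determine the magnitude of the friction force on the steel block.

f ≈ 26 N (down the incline)

Normal direction: N = m g cos θ + P sin θ = 431.3 N.
Parallel to the incline: P cos θ − m g sin θ = 150.3 − 124.3 = 25.98 N; the friction needed to balance this is 25.98 N acting down the slope.
The limit of static friction is μ_s N = 276.1 N.
|f_req| = 25.98 ≤ 276.1 N → the steel block is in equilibrium; friction equals the required value.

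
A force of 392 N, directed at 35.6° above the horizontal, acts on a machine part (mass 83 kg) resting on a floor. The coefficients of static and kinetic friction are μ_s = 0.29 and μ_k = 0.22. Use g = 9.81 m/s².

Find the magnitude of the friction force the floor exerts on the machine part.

The vertical component of P reduces the normal force: N = m g − P sin α = 814.2 − 228.2 = 586 N.
The horizontal driving force is P cos α = 318.7 N, so equilibrium needs friction f = 318.7 N.
μ_s N = 0.29 × 586 = 170 N.
The required friction exceeds μ_s N, so the machine part moves and f = μ_k N = 129 N.

f ≈ 129 N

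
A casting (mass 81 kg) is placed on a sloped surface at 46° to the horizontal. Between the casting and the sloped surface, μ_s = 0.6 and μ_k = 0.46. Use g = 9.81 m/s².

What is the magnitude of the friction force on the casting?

f ≈ 254 N (up the incline)

The normal reaction is N = m g cos θ = 552 N.
For equilibrium along the incline, friction must balance the weight component: f = m g sin θ = 571.6 N up the slope.
Static friction can supply at most μ_s N = 331.2 N.
Since |571.6| > 331.2 N, static friction cannot hold it; the casting slides down the incline and kinetic friction applies: f = μ_k N = 0.46 × 552 = 254 N.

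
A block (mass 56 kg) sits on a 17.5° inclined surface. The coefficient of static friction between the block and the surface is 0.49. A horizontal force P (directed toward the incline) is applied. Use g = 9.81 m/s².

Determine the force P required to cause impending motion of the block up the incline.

P ≈ 523 N

At impending motion up the slope, friction acts down-slope at its limit: f = μ_s N.
Perpendicular to the incline: N = m g cos θ + P sin θ.
Along the incline: P cos θ = m g sin θ + μ_s N = m g sin θ + μ_s (m g cos θ + P sin θ).
Solving, P (cos θ − μ_s sin θ) = m g (sin θ + μ_s cos θ), so P = 56×9.81×(sin 17.5° + 0.49 cos 17.5°)/(cos 17.5° − 0.49 sin 17.5°) = 549×0.768/0.8064 = 523 N.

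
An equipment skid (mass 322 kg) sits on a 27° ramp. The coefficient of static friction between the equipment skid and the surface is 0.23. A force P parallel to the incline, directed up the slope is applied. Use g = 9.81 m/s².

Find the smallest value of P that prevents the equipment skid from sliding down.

The equipment skid tends to slide down (tan θ > μ_s), so at the point of impending slip friction acts up-slope at its limit: f = μ_s N.
P is parallel to the surface, so N = m g cos θ = 2810 N.
Along the incline: P + μ_s N = m g sin θ, so P = 1430 − 0.23×2810 = 787 N.

P_min ≈ 787 N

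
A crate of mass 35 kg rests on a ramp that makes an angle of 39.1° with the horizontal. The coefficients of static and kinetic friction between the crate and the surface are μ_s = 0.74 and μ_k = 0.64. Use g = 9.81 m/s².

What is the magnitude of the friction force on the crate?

Normal force: N = m g cos θ = 35 × 9.81 × cos 39.1° = 266.5 N.
Along the slope the weight component is m g sin θ = 216.5 N; friction must supply exactly this, acting up-slope.
Static friction can supply at most μ_s N = 197.2 N.
Since |216.5| > 197.2 N, static friction cannot hold it; the crate slides down the incline and kinetic friction applies: f = μ_k N = 0.64 × 266.5 = 171 N.

f ≈ 171 N (up the incline)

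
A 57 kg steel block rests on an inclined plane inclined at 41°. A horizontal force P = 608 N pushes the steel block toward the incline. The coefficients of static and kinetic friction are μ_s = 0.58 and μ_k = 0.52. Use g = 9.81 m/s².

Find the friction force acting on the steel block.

f ≈ 92 N (down the incline)

Resolve perpendicular to the incline: N = m g cos θ + P sin θ = 57×9.81×cos 41° + 608×sin 41° = 820.9 N.
Along the incline, the net driving force (taking up-slope positive) is P cos θ − m g sin θ = 458.9 − 366.8 = 92.01 N, so equilibrium requires friction f = -92.01 N (down-slope).
The limit of static friction is μ_s N = 476.1 N.
|f_req| = 92.01 ≤ 476.1 N → the steel block is in equilibrium; friction equals the required value.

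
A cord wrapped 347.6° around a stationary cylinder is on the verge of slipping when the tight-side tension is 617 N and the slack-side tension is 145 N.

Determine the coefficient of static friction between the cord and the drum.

μ ≈ 0.239

T₂/T₁ = e^{μβ} → μ = ln(T₂/T₁)/β.
β = 347.6° = 6.067 rad.
μ = ln(617/145)/6.067 = ln(4.255)/6.067 = 0.239.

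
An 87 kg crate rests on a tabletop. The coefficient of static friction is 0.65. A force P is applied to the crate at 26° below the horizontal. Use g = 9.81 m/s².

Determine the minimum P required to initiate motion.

P ≈ 904 N

N = m g + P sin α (the push presses the crate into the tabletop).
At impending slip, P cos α = μ_s N = μ_s (m g + P sin α).
Solving: P (cos α − μ_s sin α) = μ_s m g → P = 0.65×853/(cos 26° − 0.65 sin 26°) = 555/0.6139 = 904 N.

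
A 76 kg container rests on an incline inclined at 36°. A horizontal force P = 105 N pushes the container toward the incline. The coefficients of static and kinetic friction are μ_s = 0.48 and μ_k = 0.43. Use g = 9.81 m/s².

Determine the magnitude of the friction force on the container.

Normal direction: N = m g cos θ + P sin θ = 664.9 N.
Parallel to the incline: P cos θ − m g sin θ = 84.95 − 438.2 = -353.3 N; the friction needed to balance this is 353.3 N acting up the slope.
Maximum static friction: μ_s N = 0.48 × 664.9 = 319.1 N.
The required 353.3 N exceeds the static limit, so the container slides down-slope and f = μ_k N = 0.43×664.9 = 286 N.

f ≈ 286 N (up the incline)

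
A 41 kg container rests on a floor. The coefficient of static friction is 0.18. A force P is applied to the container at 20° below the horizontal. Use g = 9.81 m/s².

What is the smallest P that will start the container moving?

N = m g + P sin α (the push presses the container into the floor).
At impending slip, P cos α = μ_s N = μ_s (m g + P sin α).
Solving: P (cos α − μ_s sin α) = μ_s m g → P = 0.18×402/(cos 20° − 0.18 sin 20°) = 72.4/0.8781 = 82.4 N.

P ≈ 82.4 N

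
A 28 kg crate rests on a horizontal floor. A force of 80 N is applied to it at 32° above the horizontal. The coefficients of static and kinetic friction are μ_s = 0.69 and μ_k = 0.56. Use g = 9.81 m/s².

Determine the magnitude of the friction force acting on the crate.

Vertical equilibrium gives N = m g − P sin α = 232.3 N.
For equilibrium, f = P cos α = 80×cos 32° = 67.84 N.
The static-friction limit is μ_s N = 160.3 N.
67.84 ≤ 160.3 N → static; friction equals the required 67.8 N.

f ≈ 67.8 N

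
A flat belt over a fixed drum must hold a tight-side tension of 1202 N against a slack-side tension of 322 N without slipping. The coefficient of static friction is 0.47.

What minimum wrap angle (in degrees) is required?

T₂/T₁ = e^{μβ} → β = ln(T₂/T₁)/μ.
β = ln(1202/322)/0.47 = 1.317/0.47 = 2.803 rad.
In degrees: β = 2.803 × 180/π = 161°.

β_min ≈ 161°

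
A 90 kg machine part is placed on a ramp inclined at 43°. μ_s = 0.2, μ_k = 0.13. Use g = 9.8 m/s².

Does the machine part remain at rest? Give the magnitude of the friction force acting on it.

f ≈ 83.9 N

N = m g cos θ = 645 N.
Down-slope weight component: m g sin θ = 602 N.
μ_s N = 129 N.
602 > 129 N, so it slides; kinetic friction f = μ_k N = 0.13×645 = 83.9 N.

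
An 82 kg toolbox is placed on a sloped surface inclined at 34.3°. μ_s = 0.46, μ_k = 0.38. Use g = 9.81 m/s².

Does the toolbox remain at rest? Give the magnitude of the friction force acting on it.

f ≈ 253 N

N = m g cos θ = 665 N.
Down-slope weight component: m g sin θ = 453 N.
μ_s N = 306 N.
453 > 306 N, so it slides; kinetic friction f = μ_k N = 0.38×665 = 253 N.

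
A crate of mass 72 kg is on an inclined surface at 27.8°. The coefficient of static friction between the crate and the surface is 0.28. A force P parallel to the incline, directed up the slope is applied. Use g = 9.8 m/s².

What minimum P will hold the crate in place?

The crate tends to slide down (tan θ > μ_s), so at the point of impending slip friction acts up-slope at its limit: f = μ_s N.
P is parallel to the surface, so N = m g cos θ = 624 N.
Along the incline: P + μ_s N = m g sin θ, so P = 329 − 0.28×624 = 154 N.

P_min ≈ 154 N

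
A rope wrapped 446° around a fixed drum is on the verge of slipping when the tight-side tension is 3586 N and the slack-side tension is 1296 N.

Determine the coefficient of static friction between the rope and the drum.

μ ≈ 0.131

T₂/T₁ = e^{μβ} → μ = ln(T₂/T₁)/β.
β = 446° = 7.784 rad.
μ = ln(3586/1296)/7.784 = ln(2.767)/7.784 = 0.131.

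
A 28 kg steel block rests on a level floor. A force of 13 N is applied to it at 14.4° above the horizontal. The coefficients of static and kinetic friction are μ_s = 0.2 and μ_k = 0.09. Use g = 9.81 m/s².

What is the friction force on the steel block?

The vertical component of P reduces the normal force: N = m g − P sin α = 274.7 − 3.233 = 271.4 N.
The horizontal driving force is P cos α = 12.59 N, so equilibrium needs friction f = 12.59 N.
μ_s N = 0.2 × 271.4 = 54.29 N.
12.59 ≤ 54.29 N → static; friction equals the required 12.6 N.

f ≈ 12.6 N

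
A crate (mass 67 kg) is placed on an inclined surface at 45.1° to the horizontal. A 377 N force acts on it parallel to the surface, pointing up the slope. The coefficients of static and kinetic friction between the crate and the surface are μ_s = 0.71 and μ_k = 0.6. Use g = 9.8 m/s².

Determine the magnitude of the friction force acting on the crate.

f ≈ 88.1 N (up the incline)

Perpendicular to the surface, N = m g cos θ = 67·9.8·cos 45.1° = 463.5 N.
Parallel to the incline, ΣF = 0 gives f = m g sin θ − P = 465.1 − 377 = 88.1 N (up-slope positive).
Static friction can supply at most μ_s N = 329.1 N.
Since |88.1| ≤ 329.1 N, no slip — friction simply equals what equilibrium demands.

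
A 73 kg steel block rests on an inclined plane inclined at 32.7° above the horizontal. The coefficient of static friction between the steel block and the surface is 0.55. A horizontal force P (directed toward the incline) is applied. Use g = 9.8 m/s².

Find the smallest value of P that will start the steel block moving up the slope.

P ≈ 1320 N

At impending motion up the slope, friction acts down-slope at its limit: f = μ_s N.
Perpendicular to the incline: N = m g cos θ + P sin θ.
Along the incline: P cos θ = m g sin θ + μ_s N = m g sin θ + μ_s (m g cos θ + P sin θ).
Solving, P (cos θ − μ_s sin θ) = m g (sin θ + μ_s cos θ), so P = 73×9.8×(sin 32.7° + 0.55 cos 32.7°)/(cos 32.7° − 0.55 sin 32.7°) = 715×1.003/0.5444 = 1320 N.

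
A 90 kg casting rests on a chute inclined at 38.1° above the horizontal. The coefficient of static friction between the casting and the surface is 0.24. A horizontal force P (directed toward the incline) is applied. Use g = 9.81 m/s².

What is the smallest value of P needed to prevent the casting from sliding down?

P_min ≈ 404 N

The casting tends to slide down (tan θ > μ_s), so at the point of impending slip friction acts up-slope at its limit: f = μ_s N.
Perpendicular to the incline: N = m g cos θ + P sin θ.
Along the incline: P cos θ + μ_s N = m g sin θ, i.e. P cos θ + μ_s (m g cos θ + P sin θ) = m g sin θ.
Solving, P (cos θ + μ_s sin θ) = m g (sin θ − μ_s cos θ), so P = 883×0.4282/0.935 = 404 N.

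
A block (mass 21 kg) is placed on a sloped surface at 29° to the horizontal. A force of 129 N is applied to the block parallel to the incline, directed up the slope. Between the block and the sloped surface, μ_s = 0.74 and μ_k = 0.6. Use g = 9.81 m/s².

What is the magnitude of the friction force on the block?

The normal reaction is N = m g cos θ = 180.2 N.
For equilibrium along the incline the friction force must supply f = m g sin θ − P = 99.88 − 129 = -29.12 N (positive meaning up-slope).
Static friction can supply at most μ_s N = 133.3 N.
Since |-29.12| ≤ 133.3 N, static friction is sufficient; f equals the required value, not μ_s N.

f ≈ 29.1 N (down the incline)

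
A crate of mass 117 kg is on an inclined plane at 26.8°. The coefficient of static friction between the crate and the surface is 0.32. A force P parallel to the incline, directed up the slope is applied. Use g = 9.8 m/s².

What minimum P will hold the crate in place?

The crate tends to slide down (tan θ > μ_s), so at the point of impending slip friction acts up-slope at its limit: f = μ_s N.
P is parallel to the surface, so N = m g cos θ = 1020 N.
Along the incline: P + μ_s N = m g sin θ, so P = 517 − 0.32×1020 = 189 N.

P_min ≈ 189 N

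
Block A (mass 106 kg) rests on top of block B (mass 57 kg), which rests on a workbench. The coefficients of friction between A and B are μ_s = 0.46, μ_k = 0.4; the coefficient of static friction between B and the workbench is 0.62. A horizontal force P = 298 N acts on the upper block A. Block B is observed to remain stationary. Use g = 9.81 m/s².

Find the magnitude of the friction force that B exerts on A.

Normal force at the A–B interface: N₁ = m_A g = 1040 N.
So the A–B interface can sustain at most μ_s N₁ = 478.3 N of static friction.
P = 298 N is within that limit, so A and B move together (both at rest); the A–B friction is simply f₁ = P = 298 N.
B experiences an equal 298 N forward from A (third law). B is in equilibrium, so the floor supplies f₂ = 298 N of static friction (limit μ_s(m_A+m_B)g = 991.4 N, not exceeded).

f ≈ 298 N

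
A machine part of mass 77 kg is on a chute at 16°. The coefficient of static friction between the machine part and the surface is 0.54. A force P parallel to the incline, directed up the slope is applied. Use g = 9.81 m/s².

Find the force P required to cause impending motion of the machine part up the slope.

P ≈ 600 N

At impending motion up the slope, friction acts down-slope at its limit: f = μ_s N.
P is parallel to the surface, so N = m g cos θ = 726 N.
Along the incline: P = m g sin θ + μ_s N = 208 + 0.54×726 = 600 N.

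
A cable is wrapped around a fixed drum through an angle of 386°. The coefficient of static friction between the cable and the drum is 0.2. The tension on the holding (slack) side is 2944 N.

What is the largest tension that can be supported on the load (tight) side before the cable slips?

T_max ≈ 11300 N

At impending slip the capstan equation gives T₂/T₁ = e^{μβ} with β in radians.
β = 386° × π/180 = 6.737 rad.
e^{μβ} = e^{0.2×6.737} = 3.847.
T₂ = T₁ · e^{μβ} = 2944 × 3.847 = 11300 N.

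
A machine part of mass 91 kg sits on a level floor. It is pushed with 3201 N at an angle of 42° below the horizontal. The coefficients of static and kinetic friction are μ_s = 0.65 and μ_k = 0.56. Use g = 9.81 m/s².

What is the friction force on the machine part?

f ≈ 1700 N

N = m g + P sin α = 892.7 + 3201×sin 42° = 3035 N.
For equilibrium, f = P cos α = 3201×cos 42° = 2379 N.
The static-friction limit is μ_s N = 1972 N.
The required friction exceeds μ_s N, so the machine part moves and f = μ_k N = 1700 N.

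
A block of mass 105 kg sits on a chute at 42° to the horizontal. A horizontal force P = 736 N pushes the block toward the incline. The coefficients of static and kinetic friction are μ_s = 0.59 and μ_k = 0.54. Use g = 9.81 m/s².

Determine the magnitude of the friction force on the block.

f ≈ 142 N (up the incline)

Normal direction: N = m g cos θ + P sin θ = 1258 N.
Parallel to the incline: P cos θ − m g sin θ = 547 − 689.2 = -142.3 N; the friction needed to balance this is 142.3 N acting up the slope.
The limit of static friction is μ_s N = 742.2 N.
Since 142.3 N is within the 742.2 N limit, the block stays put and friction is exactly 142 N.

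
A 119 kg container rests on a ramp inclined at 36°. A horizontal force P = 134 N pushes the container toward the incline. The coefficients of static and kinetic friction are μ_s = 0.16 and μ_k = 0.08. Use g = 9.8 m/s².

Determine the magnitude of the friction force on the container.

Resolve perpendicular to the incline: N = m g cos θ + P sin θ = 119×9.8×cos 36° + 134×sin 36° = 1022 N.
Along the incline, the net driving force (taking up-slope positive) is P cos θ − m g sin θ = 108.4 − 685.5 = -577.1 N, so equilibrium requires friction f = 577.1 N (up-slope).
Maximum static friction: μ_s N = 0.16 × 1022 = 163.6 N.
|f_req| = 577.1 > 163.6 N → the container slides down the incline; f = μ_k N = 0.08 × 1022 = 81.8 N.

f ≈ 81.8 N (up the incline)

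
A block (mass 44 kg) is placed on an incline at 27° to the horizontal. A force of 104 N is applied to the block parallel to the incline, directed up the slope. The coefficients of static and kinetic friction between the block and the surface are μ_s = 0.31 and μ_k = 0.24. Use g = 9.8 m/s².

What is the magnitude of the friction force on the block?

The normal reaction is N = m g cos θ = 384.2 N.
Parallel to the incline, ΣF = 0 gives f = m g sin θ − P = 195.8 − 104 = 91.76 N (up-slope positive).
Maximum static friction available: μ_s N = 0.31 × 384.2 = 119.1 N.
Since |91.76| ≤ 119.1 N, no slip — friction simply equals what equilibrium demands.

f ≈ 91.8 N (up the incline)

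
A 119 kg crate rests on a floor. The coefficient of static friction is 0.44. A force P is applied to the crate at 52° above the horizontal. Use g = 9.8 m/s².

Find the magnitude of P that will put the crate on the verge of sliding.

P ≈ 533 N

N = m g − P sin α (the pull lifts the crate).
At impending slip, P cos α = μ_s N = μ_s (m g − P sin α).
Solving: P (cos α + μ_s sin α) = μ_s m g → P = 0.44×1170/(cos 52° + 0.44 sin 52°) = 513/0.9624 = 533 N.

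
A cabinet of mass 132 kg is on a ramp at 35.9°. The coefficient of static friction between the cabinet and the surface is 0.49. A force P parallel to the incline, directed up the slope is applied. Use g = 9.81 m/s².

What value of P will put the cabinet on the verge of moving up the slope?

At impending motion up the slope, friction acts down-slope at its limit: f = μ_s N.
P is parallel to the surface, so N = m g cos θ = 1050 N.
Along the incline: P = m g sin θ + μ_s N = 759 + 0.49×1050 = 1270 N.

P ≈ 1270 N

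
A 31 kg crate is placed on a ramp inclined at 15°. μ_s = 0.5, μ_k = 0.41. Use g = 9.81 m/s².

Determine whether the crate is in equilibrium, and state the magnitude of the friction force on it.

f ≈ 78.7 N

N = m g cos θ = 294 N.
Down-slope weight component: m g sin θ = 78.7 N.
μ_s N = 147 N.
78.7 ≤ 147 N, so it stays put; friction = 78.7 N.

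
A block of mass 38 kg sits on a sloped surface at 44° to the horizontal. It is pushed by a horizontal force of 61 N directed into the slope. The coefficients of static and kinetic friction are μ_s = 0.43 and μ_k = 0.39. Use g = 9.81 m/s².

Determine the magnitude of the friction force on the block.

The horizontal push has a component P sin θ into the surface, so N = m g cos θ + P sin θ = 268.2 + 42.37 = 310.5 N.
Parallel to the incline: P cos θ − m g sin θ = 43.88 − 259 = -215.1 N; the friction needed to balance this is 215.1 N acting up the slope.
The limit of static friction is μ_s N = 133.5 N.
The required 215.1 N exceeds the static limit, so the block slides down-slope and f = μ_k N = 0.39×310.5 = 121 N.

f ≈ 121 N (up the incline)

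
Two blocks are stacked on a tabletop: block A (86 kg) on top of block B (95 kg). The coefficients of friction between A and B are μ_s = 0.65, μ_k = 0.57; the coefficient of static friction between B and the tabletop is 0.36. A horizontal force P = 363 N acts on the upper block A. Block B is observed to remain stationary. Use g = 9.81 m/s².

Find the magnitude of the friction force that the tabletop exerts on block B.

f ≈ 363 N

Between the blocks, N₁ = m_A g = 843.7 N.
Maximum static friction on A from B: μ_s N₁ = 0.65×843.7 = 548.4 N.
Since P = 363 N ≤ 548.4 N, A does not slip on B; friction on A equals P = 363 N.
By Newton's third law B feels 363 N forward from A. With B stationary, the floor's static friction on B balances it: f₂ = 363 N (well within μ_s(m_A+m_B)g = 639.2 N).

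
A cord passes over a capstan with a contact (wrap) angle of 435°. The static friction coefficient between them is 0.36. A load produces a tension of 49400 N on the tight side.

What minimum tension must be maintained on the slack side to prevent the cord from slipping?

Capstan equation at impending slip: T_tight/T_slack = e^{μβ}.
β = 435° = 7.592 rad; e^{μβ} = e^{0.36×7.592} = 15.38.
T_slack = T_tight / e^{μβ} = 49400 / 15.38 = 3210 N.

T_min ≈ 3210 N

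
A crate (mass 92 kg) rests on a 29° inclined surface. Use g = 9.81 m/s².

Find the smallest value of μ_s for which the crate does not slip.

μ_s,min ≈ 0.554

At the slip threshold m g sin θ = μ_s m g cos θ, so μ_s,min = tan θ.
μ_s,min = tan 29° = 0.554.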